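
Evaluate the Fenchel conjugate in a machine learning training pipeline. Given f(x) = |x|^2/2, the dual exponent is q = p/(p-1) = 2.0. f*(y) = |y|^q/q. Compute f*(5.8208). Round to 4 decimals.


The conjugate exponent q satisfies 1/p + 1/q = 1.
p = 2, so q = 2/(2 - 1) = 2.0
|y|^q = 5.8208^2.0 = 33.8817
f*(5.8208) = 33.8817 / 2.0 = 16.9409


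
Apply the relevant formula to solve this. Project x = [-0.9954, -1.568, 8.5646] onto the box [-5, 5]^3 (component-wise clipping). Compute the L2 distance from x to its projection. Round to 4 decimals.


Project each component onto [-5, 5].
clip(-0.9954) = -0.9954, clip(-1.568) = -1.568, clip(8.5646) = 5.0
Projection = [-0.9954, -1.568, 5.0]
Squared diffs: [0.0, 0.0, 12.7064]
Distance = sqrt(12.7064) = 3.5646


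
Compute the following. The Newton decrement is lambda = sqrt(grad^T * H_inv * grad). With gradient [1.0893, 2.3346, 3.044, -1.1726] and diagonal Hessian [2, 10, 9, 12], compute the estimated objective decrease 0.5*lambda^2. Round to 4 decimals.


Step 1: H is diagonal, so H^(-1) * g = [0.5447, 0.2335, 0.3382, -0.0977].
Step 2: g^T H^(-1) g = sum_i g_i^2 / H_ii
  = (1.0893)^2/2 + (2.3346)^2/10 + (3.044)^2/9 + (-1.1726)^2/12
  = 0.5933 + 0.545 + 1.0295 + 0.1146 = 2.2825
Step 3: Objective decrease = 0.5 * g^T H^(-1) g = 1.1412


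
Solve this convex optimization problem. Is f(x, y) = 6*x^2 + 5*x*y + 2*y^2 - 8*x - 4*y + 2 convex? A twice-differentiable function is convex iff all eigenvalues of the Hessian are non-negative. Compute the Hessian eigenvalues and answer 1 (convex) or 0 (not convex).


The Hessian of f(x,y) = 6*x^2 + 5*x*y + 2*y^2 - 8*x - 4*y + 2 is:
H = [[12, 5], [5, 4]]
Trace = 12 + 4 = 16
Determinant = 12*4 - (5)^2 = 23
Discriminant = (16)^2 - 4*23 = 164.0
Eigenvalues: lambda_1 = 1.5969, lambda_2 = 14.4031
The function is convex.

1


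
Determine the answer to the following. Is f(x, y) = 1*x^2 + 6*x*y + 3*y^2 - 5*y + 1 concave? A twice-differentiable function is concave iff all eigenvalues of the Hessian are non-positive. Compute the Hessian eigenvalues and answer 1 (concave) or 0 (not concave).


The Hessian of f(x,y) = 1*x^2 + 6*x*y + 3*y^2 - 5*y + 1 is:
H = [[2, 6], [6, 6]]
Trace = 2 + 6 = 8
Determinant = 2*6 - (6)^2 = -24
Discriminant = (8)^2 - 4*-24 = 160.0
Eigenvalues: lambda_1 = -2.3246, lambda_2 = 10.3246
The function is not concave.

0


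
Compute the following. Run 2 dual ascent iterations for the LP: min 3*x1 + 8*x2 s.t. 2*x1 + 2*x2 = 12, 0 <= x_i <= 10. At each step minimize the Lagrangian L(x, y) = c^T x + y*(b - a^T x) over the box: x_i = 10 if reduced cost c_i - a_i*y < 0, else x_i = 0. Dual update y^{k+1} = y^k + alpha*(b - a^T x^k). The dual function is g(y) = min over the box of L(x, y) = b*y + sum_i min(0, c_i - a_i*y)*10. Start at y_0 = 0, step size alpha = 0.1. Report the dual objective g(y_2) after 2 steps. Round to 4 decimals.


Dual ascent for LP: min 3*x1 + 8*x2, 2*x1 + 2*x2 = 12, 0 <= x_i <= 10
Step 1: y^k = 0.0, reduced costs: (3.0, 8.0)
  x^k = (0.0, 0.0), subgradient = b - a^T x = 12.0
  y^{k+1} = 0.0 + 0.1*12.0 = 1.2
Step 2: y^k = 1.2, reduced costs: (0.6, 5.6)
  x^k = (0.0, 0.0), subgradient = b - a^T x = 12.0
  y^{k+1} = 1.2 + 0.1*12.0 = 2.4
Dual objective at y_2 = 2.4: reduced costs (-1.8, 3.2), box minimizer x = (10.0, 0.0)
g(y_2) = b*y + (c1 - a1*y)*x1 + (c2 - a2*y)*x2 = 12*2.4 + (-1.8)*10.0 + 3.2*0.0 = 28.8 - 18.0 + 0.0 = 10.8


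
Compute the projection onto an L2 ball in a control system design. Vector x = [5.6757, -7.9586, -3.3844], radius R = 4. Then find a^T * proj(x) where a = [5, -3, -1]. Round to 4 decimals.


Step 1: Compute ||x|| (intermediates to 6 decimals).
||x|| = sqrt(5.6757^2 + (-7.9586)^2 + (-3.3844)^2) = 10.344421
Step 2: Project.
Since ||x|| > R, scale = R/||x|| = 4/10.344421 = 0.386682, proj(x) = scale * x
proj(x) = [2.194691, -3.077447, -1.308687]
Step 3: Dot product.
a^T * proj(x) = 5*2.194691 - 3*(-3.077447) - 1*(-1.308687) = 21.5145


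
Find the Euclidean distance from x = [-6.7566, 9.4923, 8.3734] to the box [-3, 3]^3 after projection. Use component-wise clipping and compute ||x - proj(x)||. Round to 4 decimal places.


Project each component onto [-3, 3].
clip(-6.7566) = -3.0, clip(9.4923) = 3.0, clip(8.3734) = 3.0
Projection = [-3.0, 3.0, 3.0]
Squared diffs: [14.112, 42.15, 28.8734]
Distance = sqrt(85.1354) = 9.2269


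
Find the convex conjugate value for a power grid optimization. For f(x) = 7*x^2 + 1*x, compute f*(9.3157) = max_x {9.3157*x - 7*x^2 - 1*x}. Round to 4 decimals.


f*(y) = sup_x {y*x - a*x^2 - b*x} = sup_x {(y-b)*x - a*x^2}
FOC: (y - b) - 2a*x = 0 => x* = (y - b)/(2a)
x* = (9.3157 - 1)/(2*7) = 0.594
f*(9.3157) = (y-b)^2/(4a) = (9.3157 - 1)^2/(4*7)
= 69.1509/28 = 2.4697


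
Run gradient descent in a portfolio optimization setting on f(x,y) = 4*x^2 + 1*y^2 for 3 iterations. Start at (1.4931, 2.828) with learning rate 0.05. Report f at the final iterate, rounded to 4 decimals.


Gradient descent on f(x,y) = 4*x^2 + 1*y^2.
Starting point: (1.4931, 2.828), alpha = 0.05
Step 1: grad_x = 2*4*1.4931 = 11.9448, grad_y = 2*1*2.828 = 5.656
  x_1 = 1.4931 - 0.05*11.9448 = 0.8959
  y_1 = 2.828 - 0.05*5.656 = 2.5452
Step 2: grad_x = 2*4*0.8959 = 7.1669, grad_y = 2*1*2.5452 = 5.0904
  x_2 = 0.8959 - 0.05*7.1669 = 0.5375
  y_2 = 2.5452 - 0.05*5.0904 = 2.2907
Step 3: grad_x = 2*4*0.5375 = 4.3001, grad_y = 2*1*2.2907 = 4.5814
  x_3 = 0.5375 - 0.05*4.3001 = 0.3225
  y_3 = 2.2907 - 0.05*4.5814 = 2.0616
f(0.3225, 2.0616) = 4*0.3225^2 + 1*2.0616^2 = 4.6663


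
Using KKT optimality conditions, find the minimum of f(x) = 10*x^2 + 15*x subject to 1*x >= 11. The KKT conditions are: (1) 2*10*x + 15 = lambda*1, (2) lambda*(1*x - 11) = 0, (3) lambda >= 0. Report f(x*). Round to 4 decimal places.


Step 1: Try lambda = 0 (constraint inactive).
x_unc = -15/(2*10) = -0.75
Check: 1*-0.75 = -0.75 < 11 -- violated!
Step 2: Constraint must be active: 1*x = 11
x* = 11/1 = 11.0
lambda = (2*10*11.0 + 15)/1 = 235.0
Step 3: Compute optimal value.
f(x*) = 10*11.0^2 + 15*11.0 = 1375.0


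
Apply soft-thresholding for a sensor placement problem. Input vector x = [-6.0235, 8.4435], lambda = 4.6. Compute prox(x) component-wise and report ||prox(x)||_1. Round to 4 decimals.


Soft-thresholding with lambda = 4.6:
prox(-6.0235) = sign(-6.0235)*max(|-6.0235| - 4.6, 0) = -1.4235
prox(8.4435) = sign(8.4435)*max(|8.4435| - 4.6, 0) = 3.8435
prox(x) = [-1.4235, 3.8435]
||prox(x)||_1 = 1.4235 + 3.8435 = 5.267


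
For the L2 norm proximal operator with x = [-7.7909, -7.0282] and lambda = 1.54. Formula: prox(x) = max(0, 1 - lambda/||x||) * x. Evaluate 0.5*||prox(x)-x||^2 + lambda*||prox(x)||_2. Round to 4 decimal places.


Step 1: Compute ||x||.
||x|| = 10.4926
Step 2: Compute scaling factor.
scale = max(0, 1 - 1.54/10.4926) = 0.8532
Step 3: prox(x) = [-6.6474, -5.9967]
||prox(x)|| = 8.9526
Step 4: Proximal objective.
0.5*||prox-x||^2 = 1.1858
lambda*||prox|| = 13.787
Total = 14.9727


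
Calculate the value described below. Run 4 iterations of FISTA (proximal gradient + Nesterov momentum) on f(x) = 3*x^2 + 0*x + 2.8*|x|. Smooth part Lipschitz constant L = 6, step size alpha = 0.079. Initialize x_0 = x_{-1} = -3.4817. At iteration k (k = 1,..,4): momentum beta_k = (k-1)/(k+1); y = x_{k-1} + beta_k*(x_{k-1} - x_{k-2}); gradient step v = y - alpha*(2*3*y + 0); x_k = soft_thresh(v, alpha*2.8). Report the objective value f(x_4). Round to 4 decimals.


FISTA on f(x) = 3*x^2 + 0*x + 2.8*|x|
L = 6, alpha = 0.079
Iteration 1: beta = 0.0, y = -3.4817 + 0.0*(-3.4817 + 3.4817) = -3.4817
  grad(y) = -20.8902, v = y - alpha*grad = -1.8314
  prox(v) = soft_thresh(-1.8314, 0.2212) = -1.6102
Iteration 2: beta = 0.3333, y = -1.6102 + 0.3333*(-1.6102 + 3.4817) = -0.9863
  grad(y) = -5.918, v = y - alpha*grad = -0.5188
  prox(v) = soft_thresh(-0.5188, 0.2212) = -0.2976
Iteration 3: beta = 0.5, y = -0.2976 + 0.5*(-0.2976 + 1.6102) = 0.3587
  grad(y) = 2.152, v = y - alpha*grad = 0.1887
  prox(v) = soft_thresh(0.1887, 0.2212) = 0.0
Iteration 4: beta = 0.6, y = 0.0 + 0.6*(0.0 + 0.2976) = 0.1786
  grad(y) = 1.0714, v = y - alpha*grad = 0.0939
  prox(v) = soft_thresh(0.0939, 0.2212) = 0.0
f(x_4) = 3*0.0^2 + 0*0.0 + 2.8*|0.0| = 0.0


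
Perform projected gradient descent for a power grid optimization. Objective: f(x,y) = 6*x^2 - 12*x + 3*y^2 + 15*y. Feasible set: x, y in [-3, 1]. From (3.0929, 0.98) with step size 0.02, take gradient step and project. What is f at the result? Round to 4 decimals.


Step 1: Compute gradient at (3.0929, 0.98).
grad_x = 2*6*3.0929 - 12 = 25.1148
grad_y = 2*3*0.98 + 15 = 20.88
Step 2: Gradient step.
x_raw = 3.0929 - 0.02*25.1148 = 2.5906
y_raw = 0.98 - 0.02*20.88 = 0.5624
Step 3: Project onto [-3, 1].
x_proj = clip(2.5906) = 1.0
y_proj = clip(0.5624) = 0.5624
Step 4: Evaluate f.
f(1.0, 0.5624) = 3.3849


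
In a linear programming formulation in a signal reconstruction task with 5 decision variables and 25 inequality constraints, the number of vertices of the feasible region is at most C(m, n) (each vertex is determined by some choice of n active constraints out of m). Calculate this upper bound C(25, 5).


Each vertex corresponds to some choice of n active constraints out of m, so the number of vertices is at most C(m, n) = m! / (n!(m-n)!).
m = 25, n = 5
Numerator: 25 * 24 * 23 * 22 * 21
Denominator: 5! = 120
C(25, 5) = 53130


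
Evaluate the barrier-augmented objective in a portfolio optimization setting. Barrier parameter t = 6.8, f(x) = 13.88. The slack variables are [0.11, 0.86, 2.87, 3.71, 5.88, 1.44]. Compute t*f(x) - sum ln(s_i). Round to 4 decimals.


Step 1: Compute log-barrier.
ln values: [-2.2073, -0.1508, 1.0543, 1.311, 1.7716, 0.3646]
phi = -(-2.2073 - 0.1508 + 1.0543 + 1.311 + 1.7716 + 0.3646) = -2.1434
Step 2: Compute augmented objective.
t*f(x) = 6.8*13.88 = 94.384
Total = 94.384 - 2.1434 = 92.2406


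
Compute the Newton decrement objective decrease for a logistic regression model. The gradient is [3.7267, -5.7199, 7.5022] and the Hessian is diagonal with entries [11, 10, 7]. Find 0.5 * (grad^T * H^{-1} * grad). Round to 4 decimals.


Step 1: H is diagonal, so H^(-1) * g = [0.3388, -0.572, 1.0717].
Step 2: g^T H^(-1) g = sum_i g_i^2 / H_ii
  = (3.7267)^2/11 + (-5.7199)^2/10 + (7.5022)^2/7
  = 1.2626 + 3.2717 + 8.0404 = 12.5747
Step 3: Objective decrease = 0.5 * g^T H^(-1) g = 6.2874


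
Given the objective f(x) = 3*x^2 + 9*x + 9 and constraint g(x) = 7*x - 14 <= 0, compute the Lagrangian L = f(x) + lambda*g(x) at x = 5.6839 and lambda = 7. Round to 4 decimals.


Step 1: Evaluate f(x).
f(5.6839) = 3*5.6839^2 + 9*5.6839 + 9 = 157.0753
Step 2: Evaluate g(x).
g(5.6839) = 7*5.6839 - 14 = 25.7873
Step 3: Compute Lagrangian.
L = 157.0753 + 7*25.7873 = 337.5864


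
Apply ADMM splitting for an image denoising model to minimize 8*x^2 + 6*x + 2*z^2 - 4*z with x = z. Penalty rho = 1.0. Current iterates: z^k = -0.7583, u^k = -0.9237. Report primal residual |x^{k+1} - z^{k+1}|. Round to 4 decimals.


ADMM iteration with rho = 1.0, z^k = -0.7583, u^k = -0.9237
Step 1: x-update.
Minimize 8*x^2 + 6*x + (1.0/2)*(x + 0.7583 - 0.9237)^2
FOC: (2*8 + 1.0)*x = -6 + 1.0*(-0.7583 + 0.9237)
x^{k+1} = -0.3432
Step 2: z-update.
Minimize 2*z^2 - 4*z + (1.0/2)*(-0.3432 - z - 0.9237)^2
FOC: (2*2 + 1.0)*z = 4 + 1.0*(-0.3432 - 0.9237)
z^{k+1} = 0.5466
Step 3: u-update.
u^{k+1} = -0.9237 - 0.3432 - 0.5466 = -1.8135
Step 4: Primal residual = |-0.3432 - 0.5466| = 0.8898


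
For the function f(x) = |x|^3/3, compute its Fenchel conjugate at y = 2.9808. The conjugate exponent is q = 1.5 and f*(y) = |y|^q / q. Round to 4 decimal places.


The conjugate exponent q satisfies 1/p + 1/q = 1.
p = 3, so q = 3/(3 - 1) = 1.5
|y|^q = 2.9808^1.5 = 5.1463
f*(2.9808) = 5.1463 / 1.5 = 3.4309


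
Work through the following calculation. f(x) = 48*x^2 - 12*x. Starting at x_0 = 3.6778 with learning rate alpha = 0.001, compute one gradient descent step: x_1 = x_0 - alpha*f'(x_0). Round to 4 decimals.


We compute the gradient at x_0 and apply the update.
f'(x) = 96*x - 12
f'(3.6778) = 96*3.6778 - 12 = 341.0688
x_1 = 3.6778 - 0.001*341.0688 = 3.3367


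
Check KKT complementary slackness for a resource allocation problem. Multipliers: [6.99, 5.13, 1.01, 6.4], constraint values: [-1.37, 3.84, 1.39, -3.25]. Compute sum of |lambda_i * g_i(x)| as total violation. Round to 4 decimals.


KKT complementary slackness check:
lambda_1 * g_1 = 6.99 * -1.37 = -9.5763
lambda_2 * g_2 = 5.13 * 3.84 = 19.6992
lambda_3 * g_3 = 1.01 * 1.39 = 1.4039
lambda_4 * g_4 = 6.4 * -3.25 = -20.8
Total violation = 9.5763 + 19.6992 + 1.4039 + 20.8 = 51.4794


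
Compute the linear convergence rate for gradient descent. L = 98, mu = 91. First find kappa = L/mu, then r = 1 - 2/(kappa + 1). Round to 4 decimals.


Step 1: Compute the condition number.
kappa = L/mu = 98/91 = 1.0769
Step 2: Compute the convergence rate.
r = 1 - 2/(kappa + 1) = 1 - 2*mu/(L + mu) = (L - mu)/(L + mu) = 7/189 = 0.037


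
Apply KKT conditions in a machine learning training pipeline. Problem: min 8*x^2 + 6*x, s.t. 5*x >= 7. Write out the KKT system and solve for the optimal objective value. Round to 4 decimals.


Step 1: Try lambda = 0 (constraint inactive).
x_unc = -6/(2*8) = -0.375
Check: 5*-0.375 = -1.875 < 7 -- violated!
Step 2: Constraint must be active: 5*x = 7
x* = 7/5 = 1.4
lambda = (2*8*1.4 + 6)/5 = 5.68
Step 3: Compute optimal value.
f(x*) = 8*1.4^2 + 6*1.4 = 24.08


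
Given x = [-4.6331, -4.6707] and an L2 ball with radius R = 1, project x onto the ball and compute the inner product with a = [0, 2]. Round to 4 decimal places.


Step 1: Compute ||x|| (intermediates to 6 decimals).
||x|| = sqrt((-4.6331)^2 + (-4.6707)^2) = 6.578834
Step 2: Project.
Since ||x|| > R, scale = R/||x|| = 1/6.578834 = 0.152003, proj(x) = scale * x
proj(x) = [-0.704245, -0.70996]
Step 3: Dot product.
a^T * proj(x) = 0*(-0.704245) + 2*(-0.70996) = -1.4199


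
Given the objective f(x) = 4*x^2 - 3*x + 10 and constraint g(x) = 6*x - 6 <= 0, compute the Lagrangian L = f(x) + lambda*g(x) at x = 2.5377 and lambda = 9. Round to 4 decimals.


Step 1: Evaluate f(x).
f(2.5377) = 4*2.5377^2 - 3*2.5377 + 10 = 28.1466
Step 2: Evaluate g(x).
g(2.5377) = 6*2.5377 - 6 = 9.2262
Step 3: Compute Lagrangian.
L = 28.1466 + 9*9.2262 = 111.1824


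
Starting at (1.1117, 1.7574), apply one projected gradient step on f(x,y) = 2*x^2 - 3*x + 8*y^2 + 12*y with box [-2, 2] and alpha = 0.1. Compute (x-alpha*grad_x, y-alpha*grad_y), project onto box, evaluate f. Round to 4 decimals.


Step 1: Compute gradient at (1.1117, 1.7574).
grad_x = 2*2*1.1117 - 3 = 1.4468
grad_y = 2*8*1.7574 + 12 = 40.1184
Step 2: Gradient step.
x_raw = 1.1117 - 0.1*1.4468 = 0.967
y_raw = 1.7574 - 0.1*40.1184 = -2.2544
Step 3: Project onto [-2, 2].
x_proj = clip(0.967) = 0.967
y_proj = clip(-2.2544) = -2.0
Step 4: Evaluate f.
f(0.967, -2.0) = 6.9692


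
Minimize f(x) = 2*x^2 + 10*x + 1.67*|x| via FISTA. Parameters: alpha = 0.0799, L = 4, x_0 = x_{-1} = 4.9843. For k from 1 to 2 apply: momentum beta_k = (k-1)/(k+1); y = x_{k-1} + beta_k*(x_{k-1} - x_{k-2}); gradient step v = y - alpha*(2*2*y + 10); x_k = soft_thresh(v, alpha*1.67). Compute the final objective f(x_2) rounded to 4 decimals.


FISTA on f(x) = 2*x^2 + 10*x + 1.67*|x|
L = 4, alpha = 0.0799
Iteration 1: beta = 0.0, y = 4.9843 + 0.0*(4.9843 - 4.9843) = 4.9843
  grad(y) = 29.9372, v = y - alpha*grad = 2.5923
  prox(v) = soft_thresh(2.5923, 0.1334) = 2.4589
Iteration 2: beta = 0.3333, y = 2.4589 + 0.3333*(2.4589 - 4.9843) = 1.6171
  grad(y) = 16.4683, v = y - alpha*grad = 0.3013
  prox(v) = soft_thresh(0.3013, 0.1334) = 0.1678
f(x_2) = 2*0.1678^2 + 10*0.1678 + 1.67*|0.1678| = 2.0149


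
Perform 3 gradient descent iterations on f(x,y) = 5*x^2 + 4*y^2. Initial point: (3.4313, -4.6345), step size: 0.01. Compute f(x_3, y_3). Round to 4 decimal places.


Gradient descent on f(x,y) = 5*x^2 + 4*y^2.
Starting point: (3.4313, -4.6345), alpha = 0.01
Step 1: grad_x = 2*5*3.4313 = 34.313, grad_y = 2*4*-4.6345 = -37.076
  x_1 = 3.4313 - 0.01*34.313 = 3.0882
  y_1 = -4.6345 - 0.01*-37.076 = -4.2637
Step 2: grad_x = 2*5*3.0882 = 30.8817, grad_y = 2*4*-4.2637 = -34.1099
  x_2 = 3.0882 - 0.01*30.8817 = 2.7794
  y_2 = -4.2637 - 0.01*-34.1099 = -3.9226
Step 3: grad_x = 2*5*2.7794 = 27.7935, grad_y = 2*4*-3.9226 = -31.3811
  x_3 = 2.7794 - 0.01*27.7935 = 2.5014
  y_3 = -3.9226 - 0.01*-31.3811 = -3.6088
f(2.5014, -3.6088) = 5*2.5014^2 + 4*(-3.6088)^2 = 83.3801


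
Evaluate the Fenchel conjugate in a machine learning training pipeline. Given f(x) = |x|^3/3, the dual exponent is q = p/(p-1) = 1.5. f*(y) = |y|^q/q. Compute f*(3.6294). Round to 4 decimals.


The conjugate exponent q satisfies 1/p + 1/q = 1.
p = 3, so q = 3/(3 - 1) = 1.5
|y|^q = 3.6294^1.5 = 6.9144
f*(3.6294) = 6.9144 / 1.5 = 4.6096


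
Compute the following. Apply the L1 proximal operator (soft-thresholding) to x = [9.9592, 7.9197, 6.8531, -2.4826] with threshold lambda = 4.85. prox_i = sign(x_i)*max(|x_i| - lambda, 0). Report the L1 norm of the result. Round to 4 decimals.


Soft-thresholding with lambda = 4.85:
prox(9.9592) = sign(9.9592)*max(|9.9592| - 4.85, 0) = 5.1092
prox(7.9197) = sign(7.9197)*max(|7.9197| - 4.85, 0) = 3.0697
prox(6.8531) = sign(6.8531)*max(|6.8531| - 4.85, 0) = 2.0031
prox(-2.4826) = sign(-2.4826)*max(|-2.4826| - 4.85, 0) = 0.0
prox(x) = [5.1092, 3.0697, 2.0031, 0.0]
||prox(x)||_1 = 5.1092 + 3.0697 + 2.0031 + 0.0 = 10.182


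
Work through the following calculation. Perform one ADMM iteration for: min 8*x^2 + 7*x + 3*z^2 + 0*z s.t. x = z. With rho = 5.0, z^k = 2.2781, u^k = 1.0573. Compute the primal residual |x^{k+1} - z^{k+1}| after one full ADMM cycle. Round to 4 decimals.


ADMM iteration with rho = 5.0, z^k = 2.2781, u^k = 1.0573
Step 1: x-update.
Minimize 8*x^2 + 7*x + (5.0/2)*(x - 2.2781 + 1.0573)^2
FOC: (2*8 + 5.0)*x = -7 + 5.0*(2.2781 - 1.0573)
x^{k+1} = -0.0427
Step 2: z-update.
Minimize 3*z^2 + 0*z + (5.0/2)*(-0.0427 - z + 1.0573)^2
FOC: (2*3 + 5.0)*z = 0 + 5.0*(-0.0427 + 1.0573)
z^{k+1} = 0.4612
Step 3: u-update.
u^{k+1} = 1.0573 - 0.0427 - 0.4612 = 0.5534
Step 4: Primal residual = |-0.0427 - 0.4612| = 0.5039


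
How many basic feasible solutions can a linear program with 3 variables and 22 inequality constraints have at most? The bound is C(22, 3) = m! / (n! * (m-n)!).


Each vertex corresponds to some choice of n active constraints out of m, so the number of vertices is at most C(m, n) = m! / (n!(m-n)!).
m = 22, n = 3
Numerator: 22 * 21 * 20
Denominator: 3! = 6
C(22, 3) = 1540


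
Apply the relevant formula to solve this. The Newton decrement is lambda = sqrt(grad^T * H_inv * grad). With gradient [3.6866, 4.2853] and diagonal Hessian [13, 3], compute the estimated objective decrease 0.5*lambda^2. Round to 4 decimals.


Step 1: H is diagonal, so H^(-1) * g = [0.2836, 1.4284].
Step 2: g^T H^(-1) g = sum_i g_i^2 / H_ii
  = (3.6866)^2/13 + (4.2853)^2/3
  = 1.0455 + 6.1213 = 7.1667
Step 3: Objective decrease = 0.5 * g^T H^(-1) g = 3.5834


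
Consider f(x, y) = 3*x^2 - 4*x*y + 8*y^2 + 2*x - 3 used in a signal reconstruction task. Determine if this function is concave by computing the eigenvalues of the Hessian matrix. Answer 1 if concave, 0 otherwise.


The Hessian of f(x,y) = 3*x^2 - 4*x*y + 8*y^2 + 2*x - 3 is:
H = [[6, -4], [-4, 16]]
Trace = 6 + 16 = 22
Determinant = 6*16 - (-4)^2 = 80
Discriminant = (22)^2 - 4*80 = 164.0
Eigenvalues: lambda_1 = 4.5969, lambda_2 = 17.4031
The function is not concave.

0


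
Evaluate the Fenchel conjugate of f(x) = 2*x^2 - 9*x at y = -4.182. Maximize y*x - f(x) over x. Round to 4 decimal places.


f*(y) = sup_x {y*x - a*x^2 - b*x} = sup_x {(y-b)*x - a*x^2}
FOC: (y - b) - 2a*x = 0 => x* = (y - b)/(2a)
x* = (-4.182 + 9)/(2*2) = 1.2045
f*(-4.182) = (y-b)^2/(4a) = (-4.182 + 9)^2/(4*2)
= 23.2131/8 = 2.9016


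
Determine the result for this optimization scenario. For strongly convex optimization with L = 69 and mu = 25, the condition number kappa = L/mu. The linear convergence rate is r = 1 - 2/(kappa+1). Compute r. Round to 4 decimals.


Step 1: Compute the condition number.
kappa = L/mu = 69/25 = 2.76
Step 2: Compute the convergence rate.
r = 1 - 2/(kappa + 1) = 1 - 2*mu/(L + mu) = (L - mu)/(L + mu) = 44/94 = 0.4681


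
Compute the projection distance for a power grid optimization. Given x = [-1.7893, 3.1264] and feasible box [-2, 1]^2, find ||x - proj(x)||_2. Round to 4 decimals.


Project each component onto [-2, 1].
clip(-1.7893) = -1.7893, clip(3.1264) = 1.0
Projection = [-1.7893, 1.0]
Squared diffs: [0.0, 4.5216]
Distance = sqrt(4.5216) = 2.1264


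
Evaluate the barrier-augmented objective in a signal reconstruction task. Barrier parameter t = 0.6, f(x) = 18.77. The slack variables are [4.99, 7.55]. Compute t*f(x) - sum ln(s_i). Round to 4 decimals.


Step 1: Compute log-barrier.
ln values: [1.6074, 2.0215]
phi = -(1.6074 + 2.0215) = -3.629
Step 2: Compute augmented objective.
t*f(x) = 0.6*18.77 = 11.262
Total = 11.262 - 3.629 = 7.633


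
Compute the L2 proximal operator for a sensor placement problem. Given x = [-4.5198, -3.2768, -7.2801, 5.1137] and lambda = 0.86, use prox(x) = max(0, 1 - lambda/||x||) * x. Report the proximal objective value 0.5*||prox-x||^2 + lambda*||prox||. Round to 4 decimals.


Step 1: Compute ||x||.
||x|| = 10.5031
Step 2: Compute scaling factor.
scale = max(0, 1 - 0.86/10.5031) = 0.9181
Step 3: prox(x) = [-4.1497, -3.0085, -6.684, 4.695]
||prox(x)|| = 9.6431
Step 4: Proximal objective.
0.5*||prox-x||^2 = 0.3698
lambda*||prox|| = 8.2931
Total = 8.6629


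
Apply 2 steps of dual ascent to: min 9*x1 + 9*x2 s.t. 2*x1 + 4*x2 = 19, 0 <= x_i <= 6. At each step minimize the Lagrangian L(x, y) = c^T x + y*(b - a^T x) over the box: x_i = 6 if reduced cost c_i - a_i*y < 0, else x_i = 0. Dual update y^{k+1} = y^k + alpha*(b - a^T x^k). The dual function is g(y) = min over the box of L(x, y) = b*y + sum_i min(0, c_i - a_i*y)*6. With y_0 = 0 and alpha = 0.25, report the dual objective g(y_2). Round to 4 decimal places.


Dual ascent for LP: min 9*x1 + 9*x2, 2*x1 + 4*x2 = 19, 0 <= x_i <= 6
Step 1: y^k = 0.0, reduced costs: (9.0, 9.0)
  x^k = (0.0, 0.0), subgradient = b - a^T x = 19.0
  y^{k+1} = 0.0 + 0.25*19.0 = 4.75
Step 2: y^k = 4.75, reduced costs: (-0.5, -10.0)
  x^k = (6.0, 6.0), subgradient = b - a^T x = -17.0
  y^{k+1} = 4.75 + 0.25*-17.0 = 0.5
Dual objective at y_2 = 0.5: reduced costs (8.0, 7.0), box minimizer x = (0.0, 0.0)
g(y_2) = b*y + (c1 - a1*y)*x1 + (c2 - a2*y)*x2 = 19*0.5 + 8.0*0.0 + 7.0*0.0 = 9.5 + 0.0 + 0.0 = 9.5


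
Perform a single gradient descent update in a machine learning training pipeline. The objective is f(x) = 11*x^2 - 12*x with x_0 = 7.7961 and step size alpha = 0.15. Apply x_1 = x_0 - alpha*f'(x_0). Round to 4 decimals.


We compute the gradient at x_0 and apply the update.
f'(x) = 22*x - 12
f'(7.7961) = 22*7.7961 - 12 = 159.5142
x_1 = 7.7961 - 0.15*159.5142 = -16.131


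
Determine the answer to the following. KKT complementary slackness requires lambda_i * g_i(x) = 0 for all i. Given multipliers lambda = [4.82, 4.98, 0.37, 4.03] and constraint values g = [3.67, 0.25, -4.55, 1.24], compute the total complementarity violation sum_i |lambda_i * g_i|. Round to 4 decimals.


KKT complementary slackness check:
lambda_1 * g_1 = 4.82 * 3.67 = 17.6894
lambda_2 * g_2 = 4.98 * 0.25 = 1.245
lambda_3 * g_3 = 0.37 * -4.55 = -1.6835
lambda_4 * g_4 = 4.03 * 1.24 = 4.9972
Total violation = 17.6894 + 1.245 + 1.6835 + 4.9972 = 25.6151


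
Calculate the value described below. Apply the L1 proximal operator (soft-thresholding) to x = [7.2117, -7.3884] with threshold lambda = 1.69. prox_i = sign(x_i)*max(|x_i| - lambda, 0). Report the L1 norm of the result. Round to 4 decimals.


Soft-thresholding with lambda = 1.69:
prox(7.2117) = sign(7.2117)*max(|7.2117| - 1.69, 0) = 5.5217
prox(-7.3884) = sign(-7.3884)*max(|-7.3884| - 1.69, 0) = -5.6984
prox(x) = [5.5217, -5.6984]
||prox(x)||_1 = 5.5217 + 5.6984 = 11.2201


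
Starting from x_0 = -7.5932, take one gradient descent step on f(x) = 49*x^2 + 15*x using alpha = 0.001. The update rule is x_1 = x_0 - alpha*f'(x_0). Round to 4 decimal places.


We compute the gradient at x_0 and apply the update.
f'(x) = 98*x + 15
f'(-7.5932) = 98*-7.5932 + 15 = -729.1336
x_1 = -7.5932 - 0.001*-729.1336 = -6.8641


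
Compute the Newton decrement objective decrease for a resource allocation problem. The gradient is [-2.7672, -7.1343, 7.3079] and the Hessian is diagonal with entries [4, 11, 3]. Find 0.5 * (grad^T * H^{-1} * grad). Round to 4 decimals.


Step 1: H is diagonal, so H^(-1) * g = [-0.6918, -0.6486, 2.436].
Step 2: g^T H^(-1) g = sum_i g_i^2 / H_ii
  = (-2.7672)^2/4 + (-7.1343)^2/11 + (7.3079)^2/3
  = 1.9143 + 4.6271 + 17.8018 = 24.3433
Step 3: Objective decrease = 0.5 * g^T H^(-1) g = 12.1716


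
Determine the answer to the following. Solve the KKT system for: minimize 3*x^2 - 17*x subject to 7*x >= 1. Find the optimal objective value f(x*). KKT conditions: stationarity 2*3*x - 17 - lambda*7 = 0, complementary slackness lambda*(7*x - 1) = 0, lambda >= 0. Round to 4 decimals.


Step 1: Try lambda = 0 (constraint inactive).
Stationarity: 2*3*x - 17 = 0
x* = 17/(2*3) = 17/6 = 2.8333 (rounded; the exact value 17/6 is used below)
Check constraint: 7*2.8333 = 19.8331 >= 1 -- satisfied.
Step 2: Compute optimal value.
f(x*) = 3*(17/6)^2 - 17*(17/6) = -24.0833


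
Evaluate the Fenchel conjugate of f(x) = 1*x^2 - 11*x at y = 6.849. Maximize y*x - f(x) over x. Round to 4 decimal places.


f*(y) = sup_x {y*x - a*x^2 - b*x} = sup_x {(y-b)*x - a*x^2}
FOC: (y - b) - 2a*x = 0 => x* = (y - b)/(2a)
x* = (6.849 + 11)/(2*1) = 8.9245
f*(6.849) = (y-b)^2/(4a) = (6.849 + 11)^2/(4*1)
= 318.5868/4 = 79.6467


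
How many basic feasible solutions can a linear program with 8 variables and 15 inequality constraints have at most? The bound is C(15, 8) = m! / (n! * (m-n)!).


Each vertex corresponds to some choice of n active constraints out of m, so the number of vertices is at most C(m, n) = m! / (n!(m-n)!).
m = 15, n = 8
Numerator: 15 * 14 * 13 * 12 * 11 * 10 * 9 * 8
Denominator: 8! = 40320
C(15, 8) = 6435


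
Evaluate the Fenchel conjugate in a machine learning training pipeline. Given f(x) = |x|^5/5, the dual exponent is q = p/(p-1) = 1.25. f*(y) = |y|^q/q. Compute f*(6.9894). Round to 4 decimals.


The conjugate exponent q satisfies 1/p + 1/q = 1.
p = 5, so q = 5/(5 - 1) = 1.25
|y|^q = 6.9894^1.25 = 11.3645
f*(6.9894) = 11.3645 / 1.25 = 9.0916


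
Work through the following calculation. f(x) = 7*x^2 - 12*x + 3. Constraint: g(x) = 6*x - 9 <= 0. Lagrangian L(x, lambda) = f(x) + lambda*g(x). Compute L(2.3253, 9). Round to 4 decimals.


Step 1: Evaluate f(x).
f(2.3253) = 7*2.3253^2 - 12*2.3253 + 3 = 12.9455
Step 2: Evaluate g(x).
g(2.3253) = 6*2.3253 - 9 = 4.9518
Step 3: Compute Lagrangian.
L = 12.9455 + 9*4.9518 = 57.5117


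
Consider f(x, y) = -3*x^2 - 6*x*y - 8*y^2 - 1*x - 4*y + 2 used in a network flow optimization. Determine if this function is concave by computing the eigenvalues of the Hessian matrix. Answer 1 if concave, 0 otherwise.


The Hessian of f(x,y) = -3*x^2 - 6*x*y - 8*y^2 - 1*x - 4*y + 2 is:
H = [[-6, -6], [-6, -16]]
Trace = -6 - 16 = -22
Determinant = -6*-16 - (-6)^2 = 60
Discriminant = (-22)^2 - 4*60 = 244.0
Eigenvalues: lambda_1 = -18.8102, lambda_2 = -3.1898
The function is concave.

1


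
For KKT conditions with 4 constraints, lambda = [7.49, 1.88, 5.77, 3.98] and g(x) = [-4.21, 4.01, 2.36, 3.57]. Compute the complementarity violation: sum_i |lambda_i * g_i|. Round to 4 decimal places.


KKT complementary slackness check:
lambda_1 * g_1 = 7.49 * -4.21 = -31.5329
lambda_2 * g_2 = 1.88 * 4.01 = 7.5388
lambda_3 * g_3 = 5.77 * 2.36 = 13.6172
lambda_4 * g_4 = 3.98 * 3.57 = 14.2086
Total violation = 31.5329 + 7.5388 + 13.6172 + 14.2086 = 66.8975


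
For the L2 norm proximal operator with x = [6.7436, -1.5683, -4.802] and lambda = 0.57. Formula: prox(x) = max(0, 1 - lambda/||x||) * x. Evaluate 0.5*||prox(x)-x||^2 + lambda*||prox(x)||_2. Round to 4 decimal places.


Step 1: Compute ||x||.
||x|| = 8.4258
Step 2: Compute scaling factor.
scale = max(0, 1 - 0.57/8.4258) = 0.9324
Step 3: prox(x) = [6.2874, -1.4622, -4.4771]
||prox(x)|| = 7.8558
Step 4: Proximal objective.
0.5*||prox-x||^2 = 0.1625
lambda*||prox|| = 4.4778
Total = 4.6403


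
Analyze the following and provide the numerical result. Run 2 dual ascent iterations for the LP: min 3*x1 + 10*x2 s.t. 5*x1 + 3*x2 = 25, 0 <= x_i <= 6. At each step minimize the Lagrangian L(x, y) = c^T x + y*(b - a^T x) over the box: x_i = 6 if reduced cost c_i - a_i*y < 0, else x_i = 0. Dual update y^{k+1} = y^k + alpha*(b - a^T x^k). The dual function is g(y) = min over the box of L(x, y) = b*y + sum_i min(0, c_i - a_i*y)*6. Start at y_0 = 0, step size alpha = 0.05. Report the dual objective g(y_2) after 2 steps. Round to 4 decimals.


Dual ascent for LP: min 3*x1 + 10*x2, 5*x1 + 3*x2 = 25, 0 <= x_i <= 6
Step 1: y^k = 0.0, reduced costs: (3.0, 10.0)
  x^k = (0.0, 0.0), subgradient = b - a^T x = 25.0
  y^{k+1} = 0.0 + 0.05*25.0 = 1.25
Step 2: y^k = 1.25, reduced costs: (-3.25, 6.25)
  x^k = (6.0, 0.0), subgradient = b - a^T x = -5.0
  y^{k+1} = 1.25 + 0.05*-5.0 = 1.0
Dual objective at y_2 = 1.0: reduced costs (-2.0, 7.0), box minimizer x = (6.0, 0.0)
g(y_2) = b*y + (c1 - a1*y)*x1 + (c2 - a2*y)*x2 = 25*1.0 + (-2.0)*6.0 + 7.0*0.0 = 25.0 - 12.0 + 0.0 = 13.0


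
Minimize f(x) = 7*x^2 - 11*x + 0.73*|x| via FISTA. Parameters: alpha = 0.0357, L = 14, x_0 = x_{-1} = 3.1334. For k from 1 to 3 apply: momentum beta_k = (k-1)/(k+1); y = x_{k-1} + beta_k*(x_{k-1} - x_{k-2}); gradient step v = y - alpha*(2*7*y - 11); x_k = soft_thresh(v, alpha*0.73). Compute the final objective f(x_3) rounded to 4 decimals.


FISTA on f(x) = 7*x^2 - 11*x + 0.73*|x|
L = 14, alpha = 0.0357
Iteration 1: beta = 0.0, y = 3.1334 + 0.0*(3.1334 - 3.1334) = 3.1334
  grad(y) = 32.8676, v = y - alpha*grad = 1.96
  prox(v) = soft_thresh(1.96, 0.0261) = 1.934
Iteration 2: beta = 0.3333, y = 1.934 + 0.3333*(1.934 - 3.1334) = 1.5342
  grad(y) = 10.4782, v = y - alpha*grad = 1.1601
  prox(v) = soft_thresh(1.1601, 0.0261) = 1.134
Iteration 3: beta = 0.5, y = 1.134 + 0.5*(1.134 - 1.934) = 0.7341
  grad(y) = -0.7233, v = y - alpha*grad = 0.7599
  prox(v) = soft_thresh(0.7599, 0.0261) = 0.7338
f(x_3) = 7*0.7338^2 - 11*0.7338 + 0.73*|0.7338| = -3.7669


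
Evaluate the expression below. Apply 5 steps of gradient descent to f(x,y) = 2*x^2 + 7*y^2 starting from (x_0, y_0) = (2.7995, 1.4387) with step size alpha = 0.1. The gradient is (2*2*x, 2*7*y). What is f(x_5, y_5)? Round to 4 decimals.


Gradient descent on f(x,y) = 2*x^2 + 7*y^2.
Starting point: (2.7995, 1.4387), alpha = 0.1
Step 1: grad_x = 2*2*2.7995 = 11.198, grad_y = 2*7*1.4387 = 20.1418
  x_1 = 2.7995 - 0.1*11.198 = 1.6797
  y_1 = 1.4387 - 0.1*20.1418 = -0.5755
Step 2: grad_x = 2*2*1.6797 = 6.7188, grad_y = 2*7*-0.5755 = -8.0567
  x_2 = 1.6797 - 0.1*6.7188 = 1.0078
  y_2 = -0.5755 - 0.1*-8.0567 = 0.2302
Step 3: grad_x = 2*2*1.0078 = 4.0313, grad_y = 2*7*0.2302 = 3.2227
  x_3 = 1.0078 - 0.1*4.0313 = 0.6047
  y_3 = 0.2302 - 0.1*3.2227 = -0.0921
Step 4: grad_x = 2*2*0.6047 = 2.4188, grad_y = 2*7*-0.0921 = -1.2891
  x_4 = 0.6047 - 0.1*2.4188 = 0.3628
  y_4 = -0.0921 - 0.1*-1.2891 = 0.0368
Step 5: grad_x = 2*2*0.3628 = 1.4513, grad_y = 2*7*0.0368 = 0.5156
  x_5 = 0.3628 - 0.1*1.4513 = 0.2177
  y_5 = 0.0368 - 0.1*0.5156 = -0.0147
f(0.2177, -0.0147) = 2*0.2177^2 + 7*(-0.0147)^2 = 0.0963


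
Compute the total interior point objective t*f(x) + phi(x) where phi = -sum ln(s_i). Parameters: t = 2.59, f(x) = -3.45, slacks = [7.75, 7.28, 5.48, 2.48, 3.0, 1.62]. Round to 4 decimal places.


Step 1: Compute log-barrier.
ln values: [2.0477, 1.9851, 1.7011, 0.9083, 1.0986, 0.4824]
phi = -(2.0477 + 1.9851 + 1.7011 + 0.9083 + 1.0986 + 0.4824) = -8.2232
Step 2: Compute augmented objective.
t*f(x) = 2.59*-3.45 = -8.9355
Total = -8.9355 - 8.2232 = -17.1587


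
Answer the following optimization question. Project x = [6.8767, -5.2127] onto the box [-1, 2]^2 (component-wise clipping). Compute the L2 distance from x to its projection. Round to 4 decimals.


Project each component onto [-1, 2].
clip(6.8767) = 2.0, clip(-5.2127) = -1.0
Projection = [2.0, -1.0]
Squared diffs: [23.7822, 17.7468]
Distance = sqrt(41.529) = 6.4443


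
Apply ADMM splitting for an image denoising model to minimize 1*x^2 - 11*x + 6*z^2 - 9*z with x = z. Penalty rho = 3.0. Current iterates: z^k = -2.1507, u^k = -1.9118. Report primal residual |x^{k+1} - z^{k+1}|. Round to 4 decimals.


ADMM iteration with rho = 3.0, z^k = -2.1507, u^k = -1.9118
Step 1: x-update.
Minimize 1*x^2 - 11*x + (3.0/2)*(x + 2.1507 - 1.9118)^2
FOC: (2*1 + 3.0)*x = 11 + 3.0*(-2.1507 + 1.9118)
x^{k+1} = 2.0567
Step 2: z-update.
Minimize 6*z^2 - 9*z + (3.0/2)*(2.0567 - z - 1.9118)^2
FOC: (2*6 + 3.0)*z = 9 + 3.0*(2.0567 - 1.9118)
z^{k+1} = 0.629
Step 3: u-update.
u^{k+1} = -1.9118 + 2.0567 - 0.629 = -0.4841
Step 4: Primal residual = |2.0567 - 0.629| = 1.4277


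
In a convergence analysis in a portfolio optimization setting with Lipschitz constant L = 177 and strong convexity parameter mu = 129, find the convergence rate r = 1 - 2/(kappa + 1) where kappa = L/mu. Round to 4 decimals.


Step 1: Compute the condition number.
kappa = L/mu = 177/129 = 1.3721
Step 2: Compute the convergence rate.
r = 1 - 2/(kappa + 1) = 1 - 2*mu/(L + mu) = (L - mu)/(L + mu) = 48/306 = 0.1569


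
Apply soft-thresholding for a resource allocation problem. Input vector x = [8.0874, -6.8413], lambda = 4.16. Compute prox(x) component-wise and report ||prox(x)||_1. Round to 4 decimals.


Soft-thresholding with lambda = 4.16:
prox(8.0874) = sign(8.0874)*max(|8.0874| - 4.16, 0) = 3.9274
prox(-6.8413) = sign(-6.8413)*max(|-6.8413| - 4.16, 0) = -2.6813
prox(x) = [3.9274, -2.6813]
||prox(x)||_1 = 3.9274 + 2.6813 = 6.6087


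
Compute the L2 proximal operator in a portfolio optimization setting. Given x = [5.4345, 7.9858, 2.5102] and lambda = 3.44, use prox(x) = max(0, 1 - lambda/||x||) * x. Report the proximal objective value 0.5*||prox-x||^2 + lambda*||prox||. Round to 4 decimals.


Step 1: Compute ||x||.
||x|| = 9.9804
Step 2: Compute scaling factor.
scale = max(0, 1 - 3.44/9.9804) = 0.6553
Step 3: prox(x) = [3.5614, 5.2333, 1.645]
||prox(x)|| = 6.5404
Step 4: Proximal objective.
0.5*||prox-x||^2 = 5.9168
lambda*||prox|| = 22.499
Total = 28.4157


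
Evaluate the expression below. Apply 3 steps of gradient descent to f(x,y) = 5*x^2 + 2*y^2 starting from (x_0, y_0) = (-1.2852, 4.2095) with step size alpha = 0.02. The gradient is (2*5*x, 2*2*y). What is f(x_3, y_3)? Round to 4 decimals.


Gradient descent on f(x,y) = 5*x^2 + 2*y^2.
Starting point: (-1.2852, 4.2095), alpha = 0.02
Step 1: grad_x = 2*5*-1.2852 = -12.852, grad_y = 2*2*4.2095 = 16.838
  x_1 = -1.2852 - 0.02*-12.852 = -1.0282
  y_1 = 4.2095 - 0.02*16.838 = 3.8727
Step 2: grad_x = 2*5*-1.0282 = -10.2816, grad_y = 2*2*3.8727 = 15.491
  x_2 = -1.0282 - 0.02*-10.2816 = -0.8225
  y_2 = 3.8727 - 0.02*15.491 = 3.5629
Step 3: grad_x = 2*5*-0.8225 = -8.2253, grad_y = 2*2*3.5629 = 14.2517
  x_3 = -0.8225 - 0.02*-8.2253 = -0.658
  y_3 = 3.5629 - 0.02*14.2517 = 3.2779
f(-0.658, 3.2779) = 5*(-0.658)^2 + 2*3.2779^2 = 23.6541


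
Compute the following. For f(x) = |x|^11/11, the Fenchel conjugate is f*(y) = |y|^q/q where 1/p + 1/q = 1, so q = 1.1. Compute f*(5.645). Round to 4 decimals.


The conjugate exponent q satisfies 1/p + 1/q = 1.
p = 11, so q = 11/(11 - 1) = 1.1
|y|^q = 5.645^1.1 = 6.7117
f*(5.645) = 6.7117 / 1.1 = 6.1015


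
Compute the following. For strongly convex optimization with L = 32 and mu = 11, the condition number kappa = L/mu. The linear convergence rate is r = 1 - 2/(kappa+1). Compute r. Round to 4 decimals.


Step 1: Compute the condition number.
kappa = L/mu = 32/11 = 2.9091
Step 2: Compute the convergence rate.
r = 1 - 2/(kappa + 1) = 1 - 2*mu/(L + mu) = (L - mu)/(L + mu) = 21/43 = 0.4884


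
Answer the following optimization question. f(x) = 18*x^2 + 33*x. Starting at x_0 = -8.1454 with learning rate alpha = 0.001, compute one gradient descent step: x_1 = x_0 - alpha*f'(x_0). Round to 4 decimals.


We compute the gradient at x_0 and apply the update.
f'(x) = 36*x + 33
f'(-8.1454) = 36*-8.1454 + 33 = -260.2344
x_1 = -8.1454 - 0.001*-260.2344 = -7.8852


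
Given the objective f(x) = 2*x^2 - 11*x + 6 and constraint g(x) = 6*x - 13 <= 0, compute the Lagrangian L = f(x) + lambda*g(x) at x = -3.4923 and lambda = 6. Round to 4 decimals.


Step 1: Evaluate f(x).
f(-3.4923) = 2*(-3.4923)^2 - 11*(-3.4923) + 6 = 68.8076
Step 2: Evaluate g(x).
g(-3.4923) = 6*-3.4923 - 13 = -33.9538
Step 3: Compute Lagrangian.
L = 68.8076 + 6*-33.9538 = -134.9152


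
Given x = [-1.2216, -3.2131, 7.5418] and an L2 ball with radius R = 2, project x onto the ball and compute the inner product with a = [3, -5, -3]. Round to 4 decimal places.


Step 1: Compute ||x|| (intermediates to 6 decimals).
||x|| = sqrt((-1.2216)^2 + (-3.2131)^2 + 7.5418^2) = 8.288249
Step 2: Project.
Since ||x|| > R, scale = R/||x|| = 2/8.288249 = 0.241305, proj(x) = scale * x
proj(x) = [-0.294778, -0.775337, 1.819874]
Step 3: Dot product.
a^T * proj(x) = 3*(-0.294778) - 5*(-0.775337) - 3*1.819874 = -2.4673


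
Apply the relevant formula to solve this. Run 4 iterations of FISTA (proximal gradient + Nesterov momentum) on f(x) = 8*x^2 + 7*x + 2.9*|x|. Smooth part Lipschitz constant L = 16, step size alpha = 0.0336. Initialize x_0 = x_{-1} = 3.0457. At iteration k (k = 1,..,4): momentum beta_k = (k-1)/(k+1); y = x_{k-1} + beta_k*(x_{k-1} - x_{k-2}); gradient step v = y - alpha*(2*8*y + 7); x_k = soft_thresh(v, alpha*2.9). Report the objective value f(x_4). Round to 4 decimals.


FISTA on f(x) = 8*x^2 + 7*x + 2.9*|x|
L = 16, alpha = 0.0336
Iteration 1: beta = 0.0, y = 3.0457 + 0.0*(3.0457 - 3.0457) = 3.0457
  grad(y) = 55.7312, v = y - alpha*grad = 1.1731
  prox(v) = soft_thresh(1.1731, 0.0974) = 1.0757
Iteration 2: beta = 0.3333, y = 1.0757 + 0.3333*(1.0757 - 3.0457) = 0.419
  grad(y) = 13.7044, v = y - alpha*grad = -0.0414
  prox(v) = soft_thresh(-0.0414, 0.0974) = 0.0
Iteration 3: beta = 0.5, y = 0.0 + 0.5*(0.0 - 1.0757) = -0.5378
  grad(y) = -1.6055, v = y - alpha*grad = -0.4839
  prox(v) = soft_thresh(-0.4839, 0.0974) = -0.3865
Iteration 4: beta = 0.6, y = -0.3865 + 0.6*(-0.3865 - 0.0) = -0.6183
  grad(y) = -2.8934, v = y - alpha*grad = -0.5211
  prox(v) = soft_thresh(-0.5211, 0.0974) = -0.4237
f(x_4) = 8*(-0.4237)^2 + 7*(-0.4237) + 2.9*|-0.4237| = -0.3011


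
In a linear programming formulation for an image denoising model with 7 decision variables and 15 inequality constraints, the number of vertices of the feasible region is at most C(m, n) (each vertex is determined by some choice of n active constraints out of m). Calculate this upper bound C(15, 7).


Each vertex corresponds to some choice of n active constraints out of m, so the number of vertices is at most C(m, n) = m! / (n!(m-n)!).
m = 15, n = 7
Numerator: 15 * 14 * 13 * 12 * 11 * 10 * 9
Denominator: 7! = 5040
C(15, 7) = 6435


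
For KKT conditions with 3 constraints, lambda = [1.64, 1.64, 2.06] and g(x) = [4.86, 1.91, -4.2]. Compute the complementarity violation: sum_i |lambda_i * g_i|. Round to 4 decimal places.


KKT complementary slackness check:
lambda_1 * g_1 = 1.64 * 4.86 = 7.9704
lambda_2 * g_2 = 1.64 * 1.91 = 3.1324
lambda_3 * g_3 = 2.06 * -4.2 = -8.652
Total violation = 7.9704 + 3.1324 + 8.652 = 19.7548


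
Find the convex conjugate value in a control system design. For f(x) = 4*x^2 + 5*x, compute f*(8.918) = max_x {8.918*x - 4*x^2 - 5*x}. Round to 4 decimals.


f*(y) = sup_x {y*x - a*x^2 - b*x} = sup_x {(y-b)*x - a*x^2}
FOC: (y - b) - 2a*x = 0 => x* = (y - b)/(2a)
x* = (8.918 - 5)/(2*4) = 0.4898
f*(8.918) = (y-b)^2/(4a) = (8.918 - 5)^2/(4*4)
= 15.3507/16 = 0.9594


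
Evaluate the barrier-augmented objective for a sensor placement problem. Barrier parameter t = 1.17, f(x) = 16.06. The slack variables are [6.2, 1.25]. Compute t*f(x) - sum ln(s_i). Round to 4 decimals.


Step 1: Compute log-barrier.
ln values: [1.8245, 0.2231]
phi = -(1.8245 + 0.2231) = -2.0477
Step 2: Compute augmented objective.
t*f(x) = 1.17*16.06 = 18.7902
Total = 18.7902 - 2.0477 = 16.7425
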